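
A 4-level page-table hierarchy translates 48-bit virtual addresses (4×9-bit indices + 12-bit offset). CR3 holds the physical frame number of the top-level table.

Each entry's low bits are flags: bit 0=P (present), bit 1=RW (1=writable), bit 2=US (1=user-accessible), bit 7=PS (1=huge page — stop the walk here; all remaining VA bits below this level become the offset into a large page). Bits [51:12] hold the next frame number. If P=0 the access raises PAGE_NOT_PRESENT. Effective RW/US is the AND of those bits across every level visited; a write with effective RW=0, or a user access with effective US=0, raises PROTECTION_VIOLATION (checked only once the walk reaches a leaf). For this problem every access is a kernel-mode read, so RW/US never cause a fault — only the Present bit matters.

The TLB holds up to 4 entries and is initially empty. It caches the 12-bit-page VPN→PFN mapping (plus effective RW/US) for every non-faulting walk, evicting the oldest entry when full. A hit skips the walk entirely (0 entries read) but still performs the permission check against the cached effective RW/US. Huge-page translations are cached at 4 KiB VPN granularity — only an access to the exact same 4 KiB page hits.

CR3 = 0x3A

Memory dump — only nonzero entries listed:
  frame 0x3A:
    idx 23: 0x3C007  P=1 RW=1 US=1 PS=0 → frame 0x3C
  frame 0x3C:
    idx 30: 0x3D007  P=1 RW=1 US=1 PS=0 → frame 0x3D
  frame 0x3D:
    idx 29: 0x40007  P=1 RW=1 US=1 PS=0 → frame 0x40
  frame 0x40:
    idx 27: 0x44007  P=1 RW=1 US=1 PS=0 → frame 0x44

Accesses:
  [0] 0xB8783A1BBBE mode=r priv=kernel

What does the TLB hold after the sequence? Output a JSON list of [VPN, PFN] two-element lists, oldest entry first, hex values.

Walk each access:
#0 VA=0xB8783A1BBBE (r,kernel):
  L0: frame=0x3A idx=23 entry=0x3C007 [P=1 RW=1 US=1 PS=0]
  L1: frame=0x3C idx=30 entry=0x3D007 [P=1 RW=1 US=1 PS=0]
  L2: frame=0x3D idx=29 entry=0x40007 [P=1 RW=1 US=1 PS=0]
  L3: frame=0x40 idx=27 entry=0x44007 [P=1 RW=1 US=1 PS=0]
  ✓ 0x44BBE  — 4 lookups

TLB: [["0xB8783A1B", "0x44"]]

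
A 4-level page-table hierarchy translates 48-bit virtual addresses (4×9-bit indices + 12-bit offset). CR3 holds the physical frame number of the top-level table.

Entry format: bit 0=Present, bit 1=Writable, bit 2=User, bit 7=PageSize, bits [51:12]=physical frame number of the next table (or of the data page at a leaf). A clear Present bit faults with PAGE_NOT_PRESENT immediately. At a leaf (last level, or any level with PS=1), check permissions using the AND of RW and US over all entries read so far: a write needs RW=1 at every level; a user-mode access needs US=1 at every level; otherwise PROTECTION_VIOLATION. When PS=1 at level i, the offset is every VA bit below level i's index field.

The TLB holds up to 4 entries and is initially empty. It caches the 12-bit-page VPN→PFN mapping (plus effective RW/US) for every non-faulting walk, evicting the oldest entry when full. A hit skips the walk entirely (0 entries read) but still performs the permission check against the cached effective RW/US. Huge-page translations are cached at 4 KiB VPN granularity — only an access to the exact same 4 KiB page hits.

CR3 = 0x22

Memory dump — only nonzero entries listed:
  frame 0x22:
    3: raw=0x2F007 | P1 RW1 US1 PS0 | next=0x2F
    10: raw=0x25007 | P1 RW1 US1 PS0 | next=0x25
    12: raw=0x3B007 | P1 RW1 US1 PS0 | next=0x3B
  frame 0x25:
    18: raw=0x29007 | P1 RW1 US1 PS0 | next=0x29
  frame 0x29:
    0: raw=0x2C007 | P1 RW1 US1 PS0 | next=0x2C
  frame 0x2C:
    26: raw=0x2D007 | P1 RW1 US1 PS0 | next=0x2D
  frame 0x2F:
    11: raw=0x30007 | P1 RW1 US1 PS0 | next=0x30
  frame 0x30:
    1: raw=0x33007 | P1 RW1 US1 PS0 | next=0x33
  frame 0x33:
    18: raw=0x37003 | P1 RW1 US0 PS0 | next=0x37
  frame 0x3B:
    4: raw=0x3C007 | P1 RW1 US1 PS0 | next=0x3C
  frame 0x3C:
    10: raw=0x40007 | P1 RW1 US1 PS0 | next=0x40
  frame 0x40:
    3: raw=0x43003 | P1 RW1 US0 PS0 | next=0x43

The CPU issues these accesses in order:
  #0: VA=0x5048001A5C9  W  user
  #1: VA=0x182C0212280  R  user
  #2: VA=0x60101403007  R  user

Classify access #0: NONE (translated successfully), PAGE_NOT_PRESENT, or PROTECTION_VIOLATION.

Trace:
#0 VA=0x5048001A5C9 (w,user):
  L0 @0x22[10] → 0x25007  P=1,RW=1,US=1,PS=0
  L1 @0x25[18] → 0x29007  P=1,RW=1,US=1,PS=0
  L2 @0x29[0] → 0x2C007  P=1,RW=1,US=1,PS=0
  L3 @0x2C[26] → 0x2D007  P=1,RW=1,US=1,PS=0
  ⇒ phys 0x2D5C9  [4 reads]
#1 VA=0x182C0212280 (r,user):
  L0 @0x22[3] → 0x2F007  P=1,RW=1,US=1,PS=0
  L1 @0x2F[11] → 0x30007  P=1,RW=1,US=1,PS=0
  L2 @0x30[1] → 0x33007  P=1,RW=1,US=1,PS=0
  L3 @0x33[18] → 0x37003  P=1,RW=1,US=0,PS=0
  → PROTECTION_VIOLATION  (4 entries read)
#2 VA=0x60101403007 (r,user):
  L0 @0x22[12] → 0x3B007  P=1,RW=1,US=1,PS=0
  L1 @0x3B[4] → 0x3C007  P=1,RW=1,US=1,PS=0
  L2 @0x3C[10] → 0x40007  P=1,RW=1,US=1,PS=0
  L3 @0x40[3] → 0x43003  P=1,RW=1,US=0,PS=0
  → PROTECTION_VIOLATION  (4 entries read)

Access #0 fault: NONE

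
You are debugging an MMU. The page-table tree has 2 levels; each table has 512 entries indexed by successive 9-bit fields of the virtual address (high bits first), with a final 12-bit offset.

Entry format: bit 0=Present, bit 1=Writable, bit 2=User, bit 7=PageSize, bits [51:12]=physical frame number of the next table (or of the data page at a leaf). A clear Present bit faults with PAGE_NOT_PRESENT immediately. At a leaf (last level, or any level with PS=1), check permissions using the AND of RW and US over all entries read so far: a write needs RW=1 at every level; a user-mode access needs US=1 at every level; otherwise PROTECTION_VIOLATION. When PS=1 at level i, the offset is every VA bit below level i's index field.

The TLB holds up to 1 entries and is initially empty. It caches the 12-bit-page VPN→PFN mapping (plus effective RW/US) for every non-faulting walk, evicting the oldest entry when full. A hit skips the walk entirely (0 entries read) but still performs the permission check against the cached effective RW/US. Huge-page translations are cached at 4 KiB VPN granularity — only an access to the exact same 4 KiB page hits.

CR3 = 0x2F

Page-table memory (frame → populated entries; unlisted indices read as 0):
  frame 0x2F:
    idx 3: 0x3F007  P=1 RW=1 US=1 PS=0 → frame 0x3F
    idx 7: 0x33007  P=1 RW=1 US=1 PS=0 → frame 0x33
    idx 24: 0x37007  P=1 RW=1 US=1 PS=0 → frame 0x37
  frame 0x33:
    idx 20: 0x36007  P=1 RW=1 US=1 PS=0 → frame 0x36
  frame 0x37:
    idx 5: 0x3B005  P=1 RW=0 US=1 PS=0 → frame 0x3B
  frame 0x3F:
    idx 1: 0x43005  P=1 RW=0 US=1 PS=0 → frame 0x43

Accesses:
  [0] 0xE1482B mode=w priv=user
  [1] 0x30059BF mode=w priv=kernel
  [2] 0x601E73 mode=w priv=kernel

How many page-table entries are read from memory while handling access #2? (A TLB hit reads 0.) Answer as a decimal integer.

Trace:
#0 VA=0xE1482B (w,user):
  L0 @0x2F[7] → 0x33007  P=1,RW=1,US=1,PS=0
  L1 @0x33[20] → 0x36007  P=1,RW=1,US=1,PS=0
  ✓ 0x3682B  — 2 lookups
#1 VA=0x30059BF (w,kernel):
  L0 @0x2F[24] → 0x37007  P=1,RW=1,US=1,PS=0
  L1 @0x37[5] → 0x3B005  P=1,RW=0,US=1,PS=0
  → PROTECTION_VIOLATION  (2 entries read)
#2 VA=0x601E73 (w,kernel):
  L0 @0x2F[3] → 0x3F007  P=1,RW=1,US=1,PS=0
  L1 @0x3F[1] → 0x43005  P=1,RW=0,US=1,PS=0
  → PROTECTION_VIOLATION  (2 entries read)

Entries read for #2: 2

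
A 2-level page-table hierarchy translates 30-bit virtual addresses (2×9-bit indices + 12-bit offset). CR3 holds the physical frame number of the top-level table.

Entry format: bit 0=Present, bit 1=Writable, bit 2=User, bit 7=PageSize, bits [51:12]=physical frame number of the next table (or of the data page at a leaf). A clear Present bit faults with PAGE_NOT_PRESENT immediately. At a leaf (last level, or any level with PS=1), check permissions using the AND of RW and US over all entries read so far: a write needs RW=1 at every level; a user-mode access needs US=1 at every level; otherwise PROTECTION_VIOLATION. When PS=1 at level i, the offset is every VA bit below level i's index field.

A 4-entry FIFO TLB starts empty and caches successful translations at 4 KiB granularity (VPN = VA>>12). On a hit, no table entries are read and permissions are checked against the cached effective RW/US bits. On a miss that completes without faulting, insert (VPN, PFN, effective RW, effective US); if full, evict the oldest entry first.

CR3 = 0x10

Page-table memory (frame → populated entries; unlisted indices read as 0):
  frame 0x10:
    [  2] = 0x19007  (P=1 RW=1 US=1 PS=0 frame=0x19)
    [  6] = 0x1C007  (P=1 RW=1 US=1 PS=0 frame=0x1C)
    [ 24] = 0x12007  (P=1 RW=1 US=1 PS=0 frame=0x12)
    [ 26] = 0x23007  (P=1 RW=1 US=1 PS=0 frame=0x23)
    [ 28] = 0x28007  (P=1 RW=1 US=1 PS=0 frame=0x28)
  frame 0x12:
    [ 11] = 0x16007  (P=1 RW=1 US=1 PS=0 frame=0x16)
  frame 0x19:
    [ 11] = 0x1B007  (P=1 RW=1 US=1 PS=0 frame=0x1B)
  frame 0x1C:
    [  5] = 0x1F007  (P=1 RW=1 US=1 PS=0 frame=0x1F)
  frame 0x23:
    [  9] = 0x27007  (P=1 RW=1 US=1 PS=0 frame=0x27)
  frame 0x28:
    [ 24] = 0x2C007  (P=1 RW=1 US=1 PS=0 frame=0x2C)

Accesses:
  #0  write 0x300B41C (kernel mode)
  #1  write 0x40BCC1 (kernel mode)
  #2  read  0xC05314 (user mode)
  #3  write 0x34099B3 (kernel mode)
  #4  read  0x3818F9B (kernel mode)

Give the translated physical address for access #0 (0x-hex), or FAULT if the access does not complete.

Walk each access:
#0 VA=0x300B41C (w,kernel):
  [0] read 0x10 idx=24: raw=0x12007 flags P=1 W=1 U=1 S=0
  [1] read 0x12 idx=11: raw=0x16007 flags P=1 W=1 U=1 S=0
  ✓ 0x1641C  — 2 lookups
#1 VA=0x40BCC1 (w,kernel):
  [0] read 0x10 idx=2: raw=0x19007 flags P=1 W=1 U=1 S=0
  [1] read 0x19 idx=11: raw=0x1B007 flags P=1 W=1 U=1 S=0
  ✓ 0x1BCC1  — 2 lookups
#2 VA=0xC05314 (r,user):
  [0] read 0x10 idx=6: raw=0x1C007 flags P=1 W=1 U=1 S=0
  [1] read 0x1C idx=5: raw=0x1F007 flags P=1 W=1 U=1 S=0
  ✓ 0x1F314  — 2 lookups
#3 VA=0x34099B3 (w,kernel):
  [0] read 0x10 idx=26: raw=0x23007 flags P=1 W=1 U=1 S=0
  [1] read 0x23 idx=9: raw=0x27007 flags P=1 W=1 U=1 S=0
  ✓ 0x279B3  — 2 lookups
#4 VA=0x3818F9B (r,kernel):
  [0] read 0x10 idx=28: raw=0x28007 flags P=1 W=1 U=1 S=0
  [1] read 0x28 idx=24: raw=0x2C007 flags P=1 W=1 U=1 S=0
  ✓ 0x2CF9B  — 2 lookups

Access #0 PA: 0x1641C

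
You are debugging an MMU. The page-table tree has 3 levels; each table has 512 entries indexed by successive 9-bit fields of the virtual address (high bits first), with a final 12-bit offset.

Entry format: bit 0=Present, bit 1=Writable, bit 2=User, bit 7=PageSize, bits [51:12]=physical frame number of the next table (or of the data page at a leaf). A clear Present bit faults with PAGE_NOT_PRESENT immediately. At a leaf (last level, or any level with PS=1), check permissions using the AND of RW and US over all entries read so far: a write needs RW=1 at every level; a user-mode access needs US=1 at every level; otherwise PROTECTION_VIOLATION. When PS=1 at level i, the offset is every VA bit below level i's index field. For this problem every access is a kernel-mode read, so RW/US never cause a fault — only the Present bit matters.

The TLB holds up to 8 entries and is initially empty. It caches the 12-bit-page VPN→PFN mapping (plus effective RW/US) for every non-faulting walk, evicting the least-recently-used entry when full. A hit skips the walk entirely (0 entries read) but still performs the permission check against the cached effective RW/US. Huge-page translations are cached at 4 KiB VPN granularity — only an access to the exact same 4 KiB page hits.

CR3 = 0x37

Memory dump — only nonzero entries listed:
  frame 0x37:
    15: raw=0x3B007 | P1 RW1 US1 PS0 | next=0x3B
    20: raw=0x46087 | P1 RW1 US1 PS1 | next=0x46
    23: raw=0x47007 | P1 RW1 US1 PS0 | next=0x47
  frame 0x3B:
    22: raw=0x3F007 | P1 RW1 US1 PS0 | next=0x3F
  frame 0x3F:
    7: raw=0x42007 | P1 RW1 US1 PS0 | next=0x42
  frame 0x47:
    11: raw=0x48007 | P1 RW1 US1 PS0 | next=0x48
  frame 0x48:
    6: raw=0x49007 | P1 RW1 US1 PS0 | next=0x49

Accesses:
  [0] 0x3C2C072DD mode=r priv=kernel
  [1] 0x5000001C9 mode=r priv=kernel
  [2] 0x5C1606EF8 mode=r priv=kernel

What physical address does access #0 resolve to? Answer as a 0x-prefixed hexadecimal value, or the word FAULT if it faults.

Trace:
#0 VA=0x3C2C072DD (r,kernel):
  L0: frame=0x37 idx=15 entry=0x3B007 [P=1 RW=1 US=1 PS=0]
  L1: frame=0x3B idx=22 entry=0x3F007 [P=1 RW=1 US=1 PS=0]
  L2: frame=0x3F idx=7 entry=0x42007 [P=1 RW=1 US=1 PS=0]
  → PA=0x422DD  (3 entries read)
#1 VA=0x5000001C9 (r,kernel):
  L0: frame=0x37 idx=20 entry=0x46087 [P=1 RW=1 US=1 PS=1]
  → PA=0x461C9 (huge @L0)  (1 entries read)
#2 VA=0x5C1606EF8 (r,kernel):
  L0: frame=0x37 idx=23 entry=0x47007 [P=1 RW=1 US=1 PS=0]
  L1: frame=0x47 idx=11 entry=0x48007 [P=1 RW=1 US=1 PS=0]
  L2: frame=0x48 idx=6 entry=0x49007 [P=1 RW=1 US=1 PS=0]
  → PA=0x49EF8  (3 entries read)

Access #0 PA: 0x422DD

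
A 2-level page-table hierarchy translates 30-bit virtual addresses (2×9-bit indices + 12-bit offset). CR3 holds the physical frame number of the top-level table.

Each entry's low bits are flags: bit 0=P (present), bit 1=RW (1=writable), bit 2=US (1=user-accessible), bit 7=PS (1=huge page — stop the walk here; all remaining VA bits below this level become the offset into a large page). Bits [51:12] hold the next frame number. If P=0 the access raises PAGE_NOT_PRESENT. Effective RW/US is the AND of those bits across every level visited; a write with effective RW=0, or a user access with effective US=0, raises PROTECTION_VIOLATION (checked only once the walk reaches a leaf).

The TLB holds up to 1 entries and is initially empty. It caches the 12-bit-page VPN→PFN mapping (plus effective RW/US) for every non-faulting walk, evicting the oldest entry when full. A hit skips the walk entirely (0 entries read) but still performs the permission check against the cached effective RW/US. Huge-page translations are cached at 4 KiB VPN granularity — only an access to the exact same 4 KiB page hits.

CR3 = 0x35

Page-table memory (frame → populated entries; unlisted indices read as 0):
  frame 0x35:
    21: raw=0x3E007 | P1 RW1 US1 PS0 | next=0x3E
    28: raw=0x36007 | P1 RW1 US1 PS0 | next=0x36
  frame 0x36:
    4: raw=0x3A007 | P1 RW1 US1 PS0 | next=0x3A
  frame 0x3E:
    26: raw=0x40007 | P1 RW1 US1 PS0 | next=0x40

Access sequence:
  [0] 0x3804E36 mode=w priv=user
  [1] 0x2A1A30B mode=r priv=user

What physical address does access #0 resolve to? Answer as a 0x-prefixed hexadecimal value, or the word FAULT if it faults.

Per-access translation:
#0 VA=0x3804E36 (w,user):
  lvl0: tbl 0x35, slot 28 ⇒ 0x36007 (P1/RW1/US1/PS0)
  lvl1: tbl 0x36, slot 4 ⇒ 0x3A007 (P1/RW1/US1/PS0)
  → PA=0x3AE36  (2 entries read)
#1 VA=0x2A1A30B (r,user):
  lvl0: tbl 0x35, slot 21 ⇒ 0x3E007 (P1/RW1/US1/PS0)
  lvl1: tbl 0x3E, slot 26 ⇒ 0x40007 (P1/RW1/US1/PS0)
  → PA=0x4030B  (2 entries read)

Access #0 PA: 0x3AE36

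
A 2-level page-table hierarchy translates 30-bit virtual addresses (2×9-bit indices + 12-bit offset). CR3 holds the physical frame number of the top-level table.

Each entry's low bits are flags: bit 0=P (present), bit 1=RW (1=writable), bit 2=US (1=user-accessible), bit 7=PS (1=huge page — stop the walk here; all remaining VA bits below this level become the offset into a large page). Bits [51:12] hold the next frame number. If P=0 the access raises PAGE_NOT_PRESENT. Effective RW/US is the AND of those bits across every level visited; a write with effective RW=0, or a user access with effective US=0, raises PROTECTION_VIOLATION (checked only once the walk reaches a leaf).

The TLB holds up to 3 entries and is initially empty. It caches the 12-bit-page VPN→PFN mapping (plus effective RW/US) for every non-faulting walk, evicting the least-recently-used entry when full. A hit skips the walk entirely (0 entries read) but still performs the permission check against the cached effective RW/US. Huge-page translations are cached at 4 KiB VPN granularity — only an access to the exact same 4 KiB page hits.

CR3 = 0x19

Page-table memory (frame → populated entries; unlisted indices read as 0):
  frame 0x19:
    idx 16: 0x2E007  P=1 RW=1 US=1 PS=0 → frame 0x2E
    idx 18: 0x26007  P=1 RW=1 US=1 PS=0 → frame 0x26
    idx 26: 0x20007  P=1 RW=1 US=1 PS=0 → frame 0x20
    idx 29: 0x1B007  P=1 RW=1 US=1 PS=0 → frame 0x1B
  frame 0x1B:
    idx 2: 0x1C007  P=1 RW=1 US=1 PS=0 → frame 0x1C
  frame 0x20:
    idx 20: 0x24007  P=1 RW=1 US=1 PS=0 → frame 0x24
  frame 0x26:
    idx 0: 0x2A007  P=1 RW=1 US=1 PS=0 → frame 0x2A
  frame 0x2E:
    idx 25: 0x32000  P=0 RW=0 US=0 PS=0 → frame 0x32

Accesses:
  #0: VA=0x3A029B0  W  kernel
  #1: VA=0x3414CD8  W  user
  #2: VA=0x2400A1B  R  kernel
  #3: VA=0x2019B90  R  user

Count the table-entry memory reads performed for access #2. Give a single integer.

Per-access translation:
#0 VA=0x3A029B0 (w,kernel):
  L0 @0x19[29] → 0x1B007  P=1,RW=1,US=1,PS=0
  L1 @0x1B[2] → 0x1C007  P=1,RW=1,US=1,PS=0
  ⇒ phys 0x1C9B0  [2 reads]
#1 VA=0x3414CD8 (w,user):
  L0 @0x19[26] → 0x20007  P=1,RW=1,US=1,PS=0
  L1 @0x20[20] → 0x24007  P=1,RW=1,US=1,PS=0
  ⇒ phys 0x24CD8  [2 reads]
#2 VA=0x2400A1B (r,kernel):
  L0 @0x19[18] → 0x26007  P=1,RW=1,US=1,PS=0
  L1 @0x26[0] → 0x2A007  P=1,RW=1,US=1,PS=0
  ⇒ phys 0x2AA1B  [2 reads]
#3 VA=0x2019B90 (r,user):
  L0 @0x19[16] → 0x2E007  P=1,RW=1,US=1,PS=0
  L1 @0x2E[25] → 0x32000  P=0,RW=0,US=0,PS=0
  ⇒ fault: PAGE_NOT_PRESENT  — 2 lookups

Entries read for #2: 2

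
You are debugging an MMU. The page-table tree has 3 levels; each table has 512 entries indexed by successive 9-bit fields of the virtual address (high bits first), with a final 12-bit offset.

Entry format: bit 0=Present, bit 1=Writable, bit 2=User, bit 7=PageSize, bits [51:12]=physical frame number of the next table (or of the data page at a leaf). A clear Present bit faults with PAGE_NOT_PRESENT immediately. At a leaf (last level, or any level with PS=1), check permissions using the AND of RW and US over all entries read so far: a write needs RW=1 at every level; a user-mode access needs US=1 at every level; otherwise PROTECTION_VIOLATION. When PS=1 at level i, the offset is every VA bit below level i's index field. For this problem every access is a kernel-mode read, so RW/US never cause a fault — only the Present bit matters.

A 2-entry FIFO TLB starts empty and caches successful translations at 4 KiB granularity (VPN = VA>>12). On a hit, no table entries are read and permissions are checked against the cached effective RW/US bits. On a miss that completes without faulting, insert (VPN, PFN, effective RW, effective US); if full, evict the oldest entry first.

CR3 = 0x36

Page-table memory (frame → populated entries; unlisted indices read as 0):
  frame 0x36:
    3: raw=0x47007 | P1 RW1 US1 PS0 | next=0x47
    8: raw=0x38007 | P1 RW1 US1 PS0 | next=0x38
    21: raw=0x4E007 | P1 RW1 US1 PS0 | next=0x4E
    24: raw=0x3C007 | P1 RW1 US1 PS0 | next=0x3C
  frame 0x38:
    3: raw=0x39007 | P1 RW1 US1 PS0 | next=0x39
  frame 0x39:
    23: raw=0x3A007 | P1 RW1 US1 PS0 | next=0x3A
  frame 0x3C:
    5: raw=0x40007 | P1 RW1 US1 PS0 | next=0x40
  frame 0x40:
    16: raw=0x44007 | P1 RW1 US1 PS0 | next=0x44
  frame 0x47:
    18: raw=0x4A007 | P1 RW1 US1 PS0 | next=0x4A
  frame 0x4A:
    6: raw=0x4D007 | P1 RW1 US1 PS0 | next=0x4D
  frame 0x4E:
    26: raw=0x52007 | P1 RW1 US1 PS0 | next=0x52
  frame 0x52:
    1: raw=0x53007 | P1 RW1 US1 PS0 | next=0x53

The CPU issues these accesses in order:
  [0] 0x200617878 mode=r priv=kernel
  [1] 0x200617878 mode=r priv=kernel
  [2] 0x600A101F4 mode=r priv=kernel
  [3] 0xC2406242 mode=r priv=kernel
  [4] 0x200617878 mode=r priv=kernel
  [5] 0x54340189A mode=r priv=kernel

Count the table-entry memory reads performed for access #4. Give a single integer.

Per-access translation:
#0 VA=0x200617878 (r,kernel):
  L0 @0x36[8] → 0x38007  P=1,RW=1,US=1,PS=0
  L1 @0x38[3] → 0x39007  P=1,RW=1,US=1,PS=0
  L2 @0x39[23] → 0x3A007  P=1,RW=1,US=1,PS=0
  → PA=0x3A878  (3 entries read)
#1 VA=0x200617878 (r,kernel):
  TLB hit vpn=0x200617 → PA=0x3A878
#2 VA=0x600A101F4 (r,kernel):
  L0 @0x36[24] → 0x3C007  P=1,RW=1,US=1,PS=0
  L1 @0x3C[5] → 0x40007  P=1,RW=1,US=1,PS=0
  L2 @0x40[16] → 0x44007  P=1,RW=1,US=1,PS=0
  → PA=0x441F4  (3 entries read)
#3 VA=0xC2406242 (r,kernel):
  L0 @0x36[3] → 0x47007  P=1,RW=1,US=1,PS=0
  L1 @0x47[18] → 0x4A007  P=1,RW=1,US=1,PS=0
  L2 @0x4A[6] → 0x4D007  P=1,RW=1,US=1,PS=0
  → PA=0x4D242  (3 entries read)
#4 VA=0x200617878 (r,kernel):
  L0 @0x36[8] → 0x38007  P=1,RW=1,US=1,PS=0
  L1 @0x38[3] → 0x39007  P=1,RW=1,US=1,PS=0
  L2 @0x39[23] → 0x3A007  P=1,RW=1,US=1,PS=0
  → PA=0x3A878  (3 entries read)
#5 VA=0x54340189A (r,kernel):
  L0 @0x36[21] → 0x4E007  P=1,RW=1,US=1,PS=0
  L1 @0x4E[26] → 0x52007  P=1,RW=1,US=1,PS=0
  L2 @0x52[1] → 0x53007  P=1,RW=1,US=1,PS=0
  → PA=0x5389A  (3 entries read)

Entries read for #4: 3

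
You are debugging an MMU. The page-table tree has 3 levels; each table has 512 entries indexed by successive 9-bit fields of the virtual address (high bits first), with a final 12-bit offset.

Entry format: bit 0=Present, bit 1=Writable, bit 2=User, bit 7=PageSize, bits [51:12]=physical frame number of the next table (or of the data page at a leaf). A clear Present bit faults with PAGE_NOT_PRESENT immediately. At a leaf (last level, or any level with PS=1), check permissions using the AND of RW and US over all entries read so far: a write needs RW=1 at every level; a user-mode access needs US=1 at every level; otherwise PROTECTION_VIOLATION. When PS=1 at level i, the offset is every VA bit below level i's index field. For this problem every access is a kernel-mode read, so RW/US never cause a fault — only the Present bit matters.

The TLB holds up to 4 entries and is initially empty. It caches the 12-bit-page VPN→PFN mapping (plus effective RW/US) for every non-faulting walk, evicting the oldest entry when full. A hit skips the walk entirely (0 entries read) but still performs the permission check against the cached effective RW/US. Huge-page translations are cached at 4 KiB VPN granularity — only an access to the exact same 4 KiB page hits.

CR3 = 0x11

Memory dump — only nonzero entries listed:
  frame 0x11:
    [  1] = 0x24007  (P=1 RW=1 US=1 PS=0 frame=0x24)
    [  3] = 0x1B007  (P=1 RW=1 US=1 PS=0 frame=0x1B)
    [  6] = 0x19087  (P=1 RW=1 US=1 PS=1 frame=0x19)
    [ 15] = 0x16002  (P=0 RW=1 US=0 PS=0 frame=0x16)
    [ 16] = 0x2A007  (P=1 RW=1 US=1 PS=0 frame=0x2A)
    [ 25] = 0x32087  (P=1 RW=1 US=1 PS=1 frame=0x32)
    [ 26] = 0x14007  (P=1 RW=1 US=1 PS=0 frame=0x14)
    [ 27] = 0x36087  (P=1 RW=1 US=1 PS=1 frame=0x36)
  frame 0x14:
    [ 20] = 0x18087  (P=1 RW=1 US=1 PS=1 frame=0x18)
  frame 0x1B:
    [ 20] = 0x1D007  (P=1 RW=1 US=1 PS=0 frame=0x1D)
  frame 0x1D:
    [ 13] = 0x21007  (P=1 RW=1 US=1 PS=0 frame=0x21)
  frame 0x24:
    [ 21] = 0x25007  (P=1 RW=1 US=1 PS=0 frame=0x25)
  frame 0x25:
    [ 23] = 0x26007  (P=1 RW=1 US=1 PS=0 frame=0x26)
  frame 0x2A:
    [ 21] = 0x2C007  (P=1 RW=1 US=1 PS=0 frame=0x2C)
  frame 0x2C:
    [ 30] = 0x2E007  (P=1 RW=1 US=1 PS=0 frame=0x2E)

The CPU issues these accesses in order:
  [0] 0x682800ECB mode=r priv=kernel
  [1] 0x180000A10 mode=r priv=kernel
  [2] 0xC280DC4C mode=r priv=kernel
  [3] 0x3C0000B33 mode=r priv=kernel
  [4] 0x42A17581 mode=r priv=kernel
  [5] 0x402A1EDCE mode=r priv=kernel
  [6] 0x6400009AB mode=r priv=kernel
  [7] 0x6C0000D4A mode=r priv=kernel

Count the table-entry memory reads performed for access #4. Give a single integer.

Per-access translation:
#0 VA=0x682800ECB (r,kernel):
  L0: frame=0x11 idx=26 entry=0x14007 [P=1 RW=1 US=1 PS=0]
  L1: frame=0x14 idx=20 entry=0x18087 [P=1 RW=1 US=1 PS=1]
  ✓ 0x18ECB (huge @L1)  — 2 lookups
#1 VA=0x180000A10 (r,kernel):
  L0: frame=0x11 idx=6 entry=0x19087 [P=1 RW=1 US=1 PS=1]
  ✓ 0x19A10 (huge @L0)  — 1 lookups
#2 VA=0xC280DC4C (r,kernel):
  L0: frame=0x11 idx=3 entry=0x1B007 [P=1 RW=1 US=1 PS=0]
  L1: frame=0x1B idx=20 entry=0x1D007 [P=1 RW=1 US=1 PS=0]
  L2: frame=0x1D idx=13 entry=0x21007 [P=1 RW=1 US=1 PS=0]
  ✓ 0x21C4C  — 3 lookups
#3 VA=0x3C0000B33 (r,kernel):
  L0: frame=0x11 idx=15 entry=0x16002 [P=0 RW=1 US=0 PS=0]
  ✗ PAGE_NOT_PRESENT  [1 reads]
#4 VA=0x42A17581 (r,kernel):
  L0: frame=0x11 idx=1 entry=0x24007 [P=1 RW=1 US=1 PS=0]
  L1: frame=0x24 idx=21 entry=0x25007 [P=1 RW=1 US=1 PS=0]
  L2: frame=0x25 idx=23 entry=0x26007 [P=1 RW=1 US=1 PS=0]
  ✓ 0x26581  — 3 lookups
#5 VA=0x402A1EDCE (r,kernel):
  L0: frame=0x11 idx=16 entry=0x2A007 [P=1 RW=1 US=1 PS=0]
  L1: frame=0x2A idx=21 entry=0x2C007 [P=1 RW=1 US=1 PS=0]
  L2: frame=0x2C idx=30 entry=0x2E007 [P=1 RW=1 US=1 PS=0]
  ✓ 0x2EDCE  — 3 lookups
#6 VA=0x6400009AB (r,kernel):
  L0: frame=0x11 idx=25 entry=0x32087 [P=1 RW=1 US=1 PS=1]
  ✓ 0x329AB (huge @L0)  — 1 lookups
#7 VA=0x6C0000D4A (r,kernel):
  L0: frame=0x11 idx=27 entry=0x36087 [P=1 RW=1 US=1 PS=1]
  ✓ 0x36D4A (huge @L0)  — 1 lookups

Entries read for #4: 3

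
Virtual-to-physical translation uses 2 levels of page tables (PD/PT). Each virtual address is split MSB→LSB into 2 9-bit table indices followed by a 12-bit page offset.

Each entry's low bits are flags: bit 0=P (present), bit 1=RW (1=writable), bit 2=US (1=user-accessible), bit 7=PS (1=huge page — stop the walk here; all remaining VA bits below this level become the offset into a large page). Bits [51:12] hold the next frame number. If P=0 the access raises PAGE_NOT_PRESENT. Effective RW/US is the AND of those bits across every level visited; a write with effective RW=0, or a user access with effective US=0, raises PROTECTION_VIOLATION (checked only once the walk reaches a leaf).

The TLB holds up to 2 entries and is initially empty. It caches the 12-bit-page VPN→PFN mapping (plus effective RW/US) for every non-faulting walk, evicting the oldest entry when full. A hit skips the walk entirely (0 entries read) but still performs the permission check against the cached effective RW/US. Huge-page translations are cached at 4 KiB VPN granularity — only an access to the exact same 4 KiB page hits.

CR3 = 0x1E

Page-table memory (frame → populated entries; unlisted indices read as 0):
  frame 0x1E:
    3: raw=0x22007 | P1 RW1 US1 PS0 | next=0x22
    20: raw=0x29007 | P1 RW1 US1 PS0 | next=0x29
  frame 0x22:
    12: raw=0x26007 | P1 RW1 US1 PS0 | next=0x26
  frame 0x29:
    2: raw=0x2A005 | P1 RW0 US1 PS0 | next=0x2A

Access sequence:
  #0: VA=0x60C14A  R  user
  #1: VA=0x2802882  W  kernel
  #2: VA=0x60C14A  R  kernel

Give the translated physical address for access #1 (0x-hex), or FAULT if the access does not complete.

Walk each access:
#0 VA=0x60C14A (r,user):
  lvl0: tbl 0x1E, slot 3 ⇒ 0x22007 (P1/RW1/US1/PS0)
  lvl1: tbl 0x22, slot 12 ⇒ 0x26007 (P1/RW1/US1/PS0)
  ✓ 0x2614A  — 2 lookups
#1 VA=0x2802882 (w,kernel):
  lvl0: tbl 0x1E, slot 20 ⇒ 0x29007 (P1/RW1/US1/PS0)
  lvl1: tbl 0x29, slot 2 ⇒ 0x2A005 (P1/RW0/US1/PS0)
  ✗ PROTECTION_VIOLATION  [2 reads]
#2 VA=0x60C14A (r,kernel):
  TLB hit vpn=0x60C → PA=0x2614A

Access #1 PA: FAULT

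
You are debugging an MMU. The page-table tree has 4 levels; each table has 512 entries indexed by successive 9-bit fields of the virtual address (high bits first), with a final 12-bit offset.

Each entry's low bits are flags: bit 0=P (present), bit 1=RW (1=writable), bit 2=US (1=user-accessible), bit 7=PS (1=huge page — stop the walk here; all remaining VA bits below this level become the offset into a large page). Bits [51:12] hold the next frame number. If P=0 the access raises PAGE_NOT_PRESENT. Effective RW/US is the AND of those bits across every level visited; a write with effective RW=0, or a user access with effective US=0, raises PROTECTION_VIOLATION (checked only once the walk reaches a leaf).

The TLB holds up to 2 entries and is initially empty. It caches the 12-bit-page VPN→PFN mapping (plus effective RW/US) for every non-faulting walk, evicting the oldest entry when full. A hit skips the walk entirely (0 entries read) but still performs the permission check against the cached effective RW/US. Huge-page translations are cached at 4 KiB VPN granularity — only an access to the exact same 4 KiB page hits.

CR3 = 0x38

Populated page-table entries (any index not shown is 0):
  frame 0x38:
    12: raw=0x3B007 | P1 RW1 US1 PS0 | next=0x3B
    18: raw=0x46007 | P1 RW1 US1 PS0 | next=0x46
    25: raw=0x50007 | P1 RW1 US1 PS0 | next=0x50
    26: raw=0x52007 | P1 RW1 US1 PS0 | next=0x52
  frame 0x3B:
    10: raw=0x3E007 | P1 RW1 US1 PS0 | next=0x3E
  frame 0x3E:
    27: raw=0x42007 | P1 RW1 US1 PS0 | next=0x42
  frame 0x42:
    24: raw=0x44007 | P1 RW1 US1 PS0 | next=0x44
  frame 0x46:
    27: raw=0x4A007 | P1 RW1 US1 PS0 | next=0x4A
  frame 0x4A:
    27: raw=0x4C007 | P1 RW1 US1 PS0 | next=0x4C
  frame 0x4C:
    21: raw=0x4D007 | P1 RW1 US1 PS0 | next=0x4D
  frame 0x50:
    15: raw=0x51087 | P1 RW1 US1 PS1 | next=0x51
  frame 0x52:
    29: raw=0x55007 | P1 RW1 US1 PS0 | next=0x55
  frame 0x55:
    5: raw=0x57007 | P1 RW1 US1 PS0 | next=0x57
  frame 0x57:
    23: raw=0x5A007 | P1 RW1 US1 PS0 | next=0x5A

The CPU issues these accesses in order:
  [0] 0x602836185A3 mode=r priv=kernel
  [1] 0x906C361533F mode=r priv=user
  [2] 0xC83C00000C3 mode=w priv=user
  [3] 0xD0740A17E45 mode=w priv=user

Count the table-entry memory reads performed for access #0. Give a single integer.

Per-access translation:
#0 VA=0x602836185A3 (r,kernel):
  lvl0: tbl 0x38, slot 12 ⇒ 0x3B007 (P1/RW1/US1/PS0)
  lvl1: tbl 0x3B, slot 10 ⇒ 0x3E007 (P1/RW1/US1/PS0)
  lvl2: tbl 0x3E, slot 27 ⇒ 0x42007 (P1/RW1/US1/PS0)
  lvl3: tbl 0x42, slot 24 ⇒ 0x44007 (P1/RW1/US1/PS0)
  → PA=0x445A3  (4 entries read)
#1 VA=0x906C361533F (r,user):
  lvl0: tbl 0x38, slot 18 ⇒ 0x46007 (P1/RW1/US1/PS0)
  lvl1: tbl 0x46, slot 27 ⇒ 0x4A007 (P1/RW1/US1/PS0)
  lvl2: tbl 0x4A, slot 27 ⇒ 0x4C007 (P1/RW1/US1/PS0)
  lvl3: tbl 0x4C, slot 21 ⇒ 0x4D007 (P1/RW1/US1/PS0)
  → PA=0x4D33F  (4 entries read)
#2 VA=0xC83C00000C3 (w,user):
  lvl0: tbl 0x38, slot 25 ⇒ 0x50007 (P1/RW1/US1/PS0)
  lvl1: tbl 0x50, slot 15 ⇒ 0x51087 (P1/RW1/US1/PS1)
  → PA=0x510C3 (huge @L1)  (2 entries read)
#3 VA=0xD0740A17E45 (w,user):
  lvl0: tbl 0x38, slot 26 ⇒ 0x52007 (P1/RW1/US1/PS0)
  lvl1: tbl 0x52, slot 29 ⇒ 0x55007 (P1/RW1/US1/PS0)
  lvl2: tbl 0x55, slot 5 ⇒ 0x57007 (P1/RW1/US1/PS0)
  lvl3: tbl 0x57, slot 23 ⇒ 0x5A007 (P1/RW1/US1/PS0)
  → PA=0x5AE45  (4 entries read)

Entries read for #0: 4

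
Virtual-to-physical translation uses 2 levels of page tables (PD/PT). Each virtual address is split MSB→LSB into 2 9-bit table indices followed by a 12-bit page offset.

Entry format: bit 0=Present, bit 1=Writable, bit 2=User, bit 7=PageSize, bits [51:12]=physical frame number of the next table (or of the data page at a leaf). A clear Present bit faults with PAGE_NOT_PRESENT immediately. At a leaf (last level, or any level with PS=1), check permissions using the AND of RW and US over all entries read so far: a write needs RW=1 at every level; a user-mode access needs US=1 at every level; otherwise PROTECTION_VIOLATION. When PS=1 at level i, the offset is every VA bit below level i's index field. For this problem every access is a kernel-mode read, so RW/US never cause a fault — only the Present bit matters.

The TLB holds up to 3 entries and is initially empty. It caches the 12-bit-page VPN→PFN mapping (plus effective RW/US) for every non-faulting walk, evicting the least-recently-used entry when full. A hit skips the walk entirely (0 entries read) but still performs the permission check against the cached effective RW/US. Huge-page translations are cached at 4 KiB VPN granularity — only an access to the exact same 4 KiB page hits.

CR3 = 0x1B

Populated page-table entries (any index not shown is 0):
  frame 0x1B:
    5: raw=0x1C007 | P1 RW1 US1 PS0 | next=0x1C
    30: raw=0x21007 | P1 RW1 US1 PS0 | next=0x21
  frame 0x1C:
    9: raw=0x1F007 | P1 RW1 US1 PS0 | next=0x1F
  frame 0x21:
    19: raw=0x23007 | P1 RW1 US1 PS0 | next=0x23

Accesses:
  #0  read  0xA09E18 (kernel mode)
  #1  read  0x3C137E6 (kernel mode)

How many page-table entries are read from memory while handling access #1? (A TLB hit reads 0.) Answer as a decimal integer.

Trace:
#0 VA=0xA09E18 (r,kernel):
  [0] read 0x1B idx=5: raw=0x1C007 flags P=1 W=1 U=1 S=0
  [1] read 0x1C idx=9: raw=0x1F007 flags P=1 W=1 U=1 S=0
  ✓ 0x1FE18  — 2 lookups
#1 VA=0x3C137E6 (r,kernel):
  [0] read 0x1B idx=30: raw=0x21007 flags P=1 W=1 U=1 S=0
  [1] read 0x21 idx=19: raw=0x23007 flags P=1 W=1 U=1 S=0
  ✓ 0x237E6  — 2 lookups

Entries read for #1: 2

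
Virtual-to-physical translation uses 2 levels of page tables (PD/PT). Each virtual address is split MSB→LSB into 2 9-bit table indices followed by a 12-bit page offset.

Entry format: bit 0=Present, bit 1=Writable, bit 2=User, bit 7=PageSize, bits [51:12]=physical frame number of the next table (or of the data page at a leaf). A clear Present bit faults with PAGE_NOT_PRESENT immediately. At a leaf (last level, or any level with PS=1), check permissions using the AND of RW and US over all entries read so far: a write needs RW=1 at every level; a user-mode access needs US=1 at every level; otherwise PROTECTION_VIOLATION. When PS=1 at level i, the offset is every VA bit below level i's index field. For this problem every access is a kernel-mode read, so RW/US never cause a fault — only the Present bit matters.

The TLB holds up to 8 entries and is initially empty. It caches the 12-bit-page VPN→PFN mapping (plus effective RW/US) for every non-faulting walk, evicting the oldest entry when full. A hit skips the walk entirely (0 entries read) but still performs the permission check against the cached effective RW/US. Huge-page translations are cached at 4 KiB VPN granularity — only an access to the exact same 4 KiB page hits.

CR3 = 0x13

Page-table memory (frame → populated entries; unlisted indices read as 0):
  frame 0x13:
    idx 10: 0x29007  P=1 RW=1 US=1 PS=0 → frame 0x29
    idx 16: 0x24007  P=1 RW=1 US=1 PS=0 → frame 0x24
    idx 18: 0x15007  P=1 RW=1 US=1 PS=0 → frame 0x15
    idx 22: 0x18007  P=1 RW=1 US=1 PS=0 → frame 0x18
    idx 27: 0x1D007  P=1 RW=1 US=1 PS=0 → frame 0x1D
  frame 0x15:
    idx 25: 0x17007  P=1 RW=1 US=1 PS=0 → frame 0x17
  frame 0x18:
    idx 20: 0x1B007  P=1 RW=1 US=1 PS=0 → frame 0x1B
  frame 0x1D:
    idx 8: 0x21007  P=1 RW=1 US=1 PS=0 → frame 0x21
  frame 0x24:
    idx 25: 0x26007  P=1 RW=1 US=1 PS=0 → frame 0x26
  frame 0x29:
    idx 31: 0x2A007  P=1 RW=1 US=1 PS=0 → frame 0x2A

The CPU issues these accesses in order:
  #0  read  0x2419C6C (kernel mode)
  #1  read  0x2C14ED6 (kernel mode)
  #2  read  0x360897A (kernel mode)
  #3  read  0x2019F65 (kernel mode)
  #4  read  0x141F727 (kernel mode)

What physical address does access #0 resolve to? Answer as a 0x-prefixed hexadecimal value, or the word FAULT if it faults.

Walk each access:
#0 VA=0x2419C6C (r,kernel):
  lvl0: tbl 0x13, slot 18 ⇒ 0x15007 (P1/RW1/US1/PS0)
  lvl1: tbl 0x15, slot 25 ⇒ 0x17007 (P1/RW1/US1/PS0)
  ✓ 0x17C6C  — 2 lookups
#1 VA=0x2C14ED6 (r,kernel):
  lvl0: tbl 0x13, slot 22 ⇒ 0x18007 (P1/RW1/US1/PS0)
  lvl1: tbl 0x18, slot 20 ⇒ 0x1B007 (P1/RW1/US1/PS0)
  ✓ 0x1BED6  — 2 lookups
#2 VA=0x360897A (r,kernel):
  lvl0: tbl 0x13, slot 27 ⇒ 0x1D007 (P1/RW1/US1/PS0)
  lvl1: tbl 0x1D, slot 8 ⇒ 0x21007 (P1/RW1/US1/PS0)
  ✓ 0x2197A  — 2 lookups
#3 VA=0x2019F65 (r,kernel):
  lvl0: tbl 0x13, slot 16 ⇒ 0x24007 (P1/RW1/US1/PS0)
  lvl1: tbl 0x24, slot 25 ⇒ 0x26007 (P1/RW1/US1/PS0)
  ✓ 0x26F65  — 2 lookups
#4 VA=0x141F727 (r,kernel):
  lvl0: tbl 0x13, slot 10 ⇒ 0x29007 (P1/RW1/US1/PS0)
  lvl1: tbl 0x29, slot 31 ⇒ 0x2A007 (P1/RW1/US1/PS0)
  ✓ 0x2A727  — 2 lookups

Access #0 PA: 0x17C6C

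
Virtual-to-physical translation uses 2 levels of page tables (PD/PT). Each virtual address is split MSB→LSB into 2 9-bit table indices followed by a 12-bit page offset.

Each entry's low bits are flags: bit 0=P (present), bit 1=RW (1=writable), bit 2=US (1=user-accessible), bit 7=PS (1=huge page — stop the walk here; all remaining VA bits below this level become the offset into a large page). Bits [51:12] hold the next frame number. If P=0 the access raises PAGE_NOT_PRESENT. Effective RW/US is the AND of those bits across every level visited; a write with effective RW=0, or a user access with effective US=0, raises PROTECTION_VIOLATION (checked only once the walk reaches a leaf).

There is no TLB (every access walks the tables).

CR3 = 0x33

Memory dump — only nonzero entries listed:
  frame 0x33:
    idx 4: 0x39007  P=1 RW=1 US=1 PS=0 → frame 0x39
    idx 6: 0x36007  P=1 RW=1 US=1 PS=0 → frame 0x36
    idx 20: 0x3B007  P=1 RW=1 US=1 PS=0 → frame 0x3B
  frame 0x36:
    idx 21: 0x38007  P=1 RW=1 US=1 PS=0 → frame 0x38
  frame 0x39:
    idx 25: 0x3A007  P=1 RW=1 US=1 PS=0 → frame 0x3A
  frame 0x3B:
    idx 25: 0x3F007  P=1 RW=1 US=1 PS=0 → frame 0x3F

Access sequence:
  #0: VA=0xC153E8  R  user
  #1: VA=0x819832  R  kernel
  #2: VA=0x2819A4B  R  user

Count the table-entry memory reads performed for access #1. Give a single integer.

Trace:
#0 VA=0xC153E8 (r,user):
  L0: frame=0x33 idx=6 entry=0x36007 [P=1 RW=1 US=1 PS=0]
  L1: frame=0x36 idx=21 entry=0x38007 [P=1 RW=1 US=1 PS=0]
  → PA=0x383E8  (2 entries read)
#1 VA=0x819832 (r,kernel):
  L0: frame=0x33 idx=4 entry=0x39007 [P=1 RW=1 US=1 PS=0]
  L1: frame=0x39 idx=25 entry=0x3A007 [P=1 RW=1 US=1 PS=0]
  → PA=0x3A832  (2 entries read)
#2 VA=0x2819A4B (r,user):
  L0: frame=0x33 idx=20 entry=0x3B007 [P=1 RW=1 US=1 PS=0]
  L1: frame=0x3B idx=25 entry=0x3F007 [P=1 RW=1 US=1 PS=0]
  → PA=0x3FA4B  (2 entries read)

Entries read for #1: 2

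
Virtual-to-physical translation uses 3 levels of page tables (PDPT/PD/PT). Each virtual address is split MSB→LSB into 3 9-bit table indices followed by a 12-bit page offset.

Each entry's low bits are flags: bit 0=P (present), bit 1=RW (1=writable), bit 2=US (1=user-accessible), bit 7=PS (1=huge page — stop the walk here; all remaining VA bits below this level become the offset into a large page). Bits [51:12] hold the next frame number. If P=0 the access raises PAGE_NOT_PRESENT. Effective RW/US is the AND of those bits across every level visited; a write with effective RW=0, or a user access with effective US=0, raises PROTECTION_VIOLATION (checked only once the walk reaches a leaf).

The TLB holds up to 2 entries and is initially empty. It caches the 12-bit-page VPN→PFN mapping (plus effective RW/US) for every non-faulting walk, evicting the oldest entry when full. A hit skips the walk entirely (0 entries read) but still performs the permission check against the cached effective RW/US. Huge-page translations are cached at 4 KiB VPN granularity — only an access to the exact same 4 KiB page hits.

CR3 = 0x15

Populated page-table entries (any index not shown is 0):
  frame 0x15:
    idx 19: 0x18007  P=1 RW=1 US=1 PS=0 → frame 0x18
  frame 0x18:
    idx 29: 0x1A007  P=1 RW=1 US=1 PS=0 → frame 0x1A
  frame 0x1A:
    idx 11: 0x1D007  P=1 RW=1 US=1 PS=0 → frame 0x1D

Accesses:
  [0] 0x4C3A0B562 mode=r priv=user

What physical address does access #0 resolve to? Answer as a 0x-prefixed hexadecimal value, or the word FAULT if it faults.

Per-access translation:
#0 VA=0x4C3A0B562 (r,user):
  L0: frame=0x15 idx=19 entry=0x18007 [P=1 RW=1 US=1 PS=0]
  L1: frame=0x18 idx=29 entry=0x1A007 [P=1 RW=1 US=1 PS=0]
  L2: frame=0x1A idx=11 entry=0x1D007 [P=1 RW=1 US=1 PS=0]
  → PA=0x1D562  (3 entries read)

Access #0 PA: 0x1D562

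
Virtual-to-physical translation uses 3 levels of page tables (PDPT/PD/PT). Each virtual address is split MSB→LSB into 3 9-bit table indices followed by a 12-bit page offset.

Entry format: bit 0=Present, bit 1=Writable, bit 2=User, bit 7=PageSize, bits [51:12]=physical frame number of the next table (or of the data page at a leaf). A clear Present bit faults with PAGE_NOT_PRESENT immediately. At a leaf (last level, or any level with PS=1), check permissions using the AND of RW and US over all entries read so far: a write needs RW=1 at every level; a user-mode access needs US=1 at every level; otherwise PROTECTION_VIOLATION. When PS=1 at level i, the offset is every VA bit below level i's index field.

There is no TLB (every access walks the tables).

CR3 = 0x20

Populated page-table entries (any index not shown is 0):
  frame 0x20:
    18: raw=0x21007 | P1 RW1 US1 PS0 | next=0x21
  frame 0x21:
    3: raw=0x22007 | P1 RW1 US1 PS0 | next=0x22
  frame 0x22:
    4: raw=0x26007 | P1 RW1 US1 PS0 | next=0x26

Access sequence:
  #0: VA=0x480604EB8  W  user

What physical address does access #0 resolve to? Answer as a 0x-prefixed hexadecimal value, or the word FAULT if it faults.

Per-access translation:
#0 VA=0x480604EB8 (w,user):
  lvl0: tbl 0x20, slot 18 ⇒ 0x21007 (P1/RW1/US1/PS0)
  lvl1: tbl 0x21, slot 3 ⇒ 0x22007 (P1/RW1/US1/PS0)
  lvl2: tbl 0x22, slot 4 ⇒ 0x26007 (P1/RW1/US1/PS0)
  → PA=0x26EB8  (3 entries read)

Access #0 PA: 0x26EB8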